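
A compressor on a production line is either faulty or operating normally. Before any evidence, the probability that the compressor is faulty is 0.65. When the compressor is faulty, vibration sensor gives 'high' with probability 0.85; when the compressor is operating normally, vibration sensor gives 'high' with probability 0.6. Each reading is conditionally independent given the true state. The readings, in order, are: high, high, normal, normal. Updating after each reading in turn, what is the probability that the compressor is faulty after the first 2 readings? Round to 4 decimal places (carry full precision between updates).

After 'high': P(faulty) = 0.85·0.6500 / (0.85·0.6500 + 0.6·0.3500) ≈ 0.7246
After 'high': P(faulty) = 0.85·0.7246 / (0.85·0.7246 + 0.6·0.2754) ≈ 0.7885

0.7885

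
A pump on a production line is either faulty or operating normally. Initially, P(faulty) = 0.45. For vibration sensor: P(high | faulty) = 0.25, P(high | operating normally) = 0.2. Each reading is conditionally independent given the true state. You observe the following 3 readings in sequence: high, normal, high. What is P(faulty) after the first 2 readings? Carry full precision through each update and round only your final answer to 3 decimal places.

0.489

After 'high': P(faulty) = 0.25·0.4500 / (0.25·0.4500 + 0.2·0.5500) ≈ 0.5056
After 'normal': P(faulty) = 0.75·0.5056 / (0.75·0.5056 + 0.8·0.4944) ≈ 0.4895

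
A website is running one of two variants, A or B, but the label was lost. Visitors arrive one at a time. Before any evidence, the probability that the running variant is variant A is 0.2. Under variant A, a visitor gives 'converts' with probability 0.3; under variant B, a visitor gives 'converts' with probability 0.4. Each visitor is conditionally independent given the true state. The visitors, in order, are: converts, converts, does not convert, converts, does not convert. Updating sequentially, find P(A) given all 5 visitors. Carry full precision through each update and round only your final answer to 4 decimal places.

Apply Bayes' rule sequentially, carrying P(A) forward.
After 'converts': P(A) = 0.3·0.2000 / (0.3·0.2000 + 0.4·0.8000) ≈ 0.1579
After 'converts': P(A) = 0.3·0.1579 / (0.3·0.1579 + 0.4·0.8421) ≈ 0.1233
After 'does not convert': P(A) = 0.7·0.1233 / (0.7·0.1233 + 0.6·0.8767) ≈ 0.1409
After 'converts': P(A) = 0.3·0.1409 / (0.3·0.1409 + 0.4·0.8591) ≈ 0.1096
After 'does not convert': P(A) = 0.7·0.1096 / (0.7·0.1096 + 0.6·0.8904) ≈ 0.1255

0.1255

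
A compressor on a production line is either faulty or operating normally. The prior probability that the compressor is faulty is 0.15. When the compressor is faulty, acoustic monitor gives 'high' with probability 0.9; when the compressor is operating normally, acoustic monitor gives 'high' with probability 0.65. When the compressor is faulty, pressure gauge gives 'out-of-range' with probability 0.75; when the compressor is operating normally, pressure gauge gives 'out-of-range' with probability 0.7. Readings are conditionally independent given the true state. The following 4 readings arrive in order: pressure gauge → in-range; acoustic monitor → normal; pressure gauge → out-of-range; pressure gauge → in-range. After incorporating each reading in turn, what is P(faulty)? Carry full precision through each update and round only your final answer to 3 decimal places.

After pressure gauge='in-range': P(faulty) = 0.25·0.1500 / (0.25·0.1500 + 0.3·0.8500) ≈ 0.1282
After acoustic monitor='normal': P(faulty) = 0.1·0.1282 / (0.1·0.1282 + 0.35·0.8718) ≈ 0.0403
After pressure gauge='out-of-range': P(faulty) = 0.75·0.0403 / (0.75·0.0403 + 0.7·0.9597) ≈ 0.0431
After pressure gauge='in-range': P(faulty) = 0.25·0.0431 / (0.25·0.0431 + 0.3·0.9569) ≈ 0.0362

0.036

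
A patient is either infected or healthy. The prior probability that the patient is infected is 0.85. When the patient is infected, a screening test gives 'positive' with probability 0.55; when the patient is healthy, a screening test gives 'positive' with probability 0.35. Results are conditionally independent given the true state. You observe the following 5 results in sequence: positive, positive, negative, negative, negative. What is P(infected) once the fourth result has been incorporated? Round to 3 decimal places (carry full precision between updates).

After 'positive': P(infected) = 0.55·0.8500 / (0.55·0.8500 + 0.35·0.1500) ≈ 0.8990
After 'positive': P(infected) = 0.55·0.8990 / (0.55·0.8990 + 0.35·0.1010) ≈ 0.9333
After 'negative': P(infected) = 0.45·0.9333 / (0.45·0.9333 + 0.65·0.0667) ≈ 0.9064
After 'negative': P(infected) = 0.45·0.9064 / (0.45·0.9064 + 0.65·0.0936) ≈ 0.8702

0.870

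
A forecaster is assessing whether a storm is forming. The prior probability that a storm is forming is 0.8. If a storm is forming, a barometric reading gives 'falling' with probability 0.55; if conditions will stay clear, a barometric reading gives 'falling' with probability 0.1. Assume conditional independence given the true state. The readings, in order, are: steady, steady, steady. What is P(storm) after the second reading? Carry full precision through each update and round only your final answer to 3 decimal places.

After 'steady': P(storm) = 0.45·0.8000 / (0.45·0.8000 + 0.9·0.2000) ≈ 0.6667
After 'steady': P(storm) = 0.45·0.6667 / (0.45·0.6667 + 0.9·0.3333) ≈ 0.5000

0.500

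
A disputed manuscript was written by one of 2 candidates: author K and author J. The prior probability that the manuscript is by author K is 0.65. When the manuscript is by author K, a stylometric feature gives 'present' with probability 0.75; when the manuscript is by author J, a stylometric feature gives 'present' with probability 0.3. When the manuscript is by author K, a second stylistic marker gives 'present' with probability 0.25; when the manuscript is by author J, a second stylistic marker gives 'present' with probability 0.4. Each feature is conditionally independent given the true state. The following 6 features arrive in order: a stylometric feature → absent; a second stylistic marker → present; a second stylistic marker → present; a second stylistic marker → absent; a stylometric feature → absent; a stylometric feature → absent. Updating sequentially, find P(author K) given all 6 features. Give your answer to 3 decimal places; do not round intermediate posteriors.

0.040

After a stylometric feature='absent': P(author K) = 0.25·0.6500 / (0.25·0.6500 + 0.7·0.3500) ≈ 0.3988
After a second stylistic marker='present': P(author K) = 0.25·0.3988 / (0.25·0.3988 + 0.4·0.6012) ≈ 0.2931
After a second stylistic marker='present': P(author K) = 0.25·0.2931 / (0.25·0.2931 + 0.4·0.7069) ≈ 0.2058
After a second stylistic marker='absent': P(author K) = 0.75·0.2058 / (0.75·0.2058 + 0.6·0.7942) ≈ 0.2446
After a stylometric feature='absent': P(author K) = 0.25·0.2446 / (0.25·0.2446 + 0.7·0.7554) ≈ 0.1037
After a stylometric feature='absent': P(author K) = 0.25·0.1037 / (0.25·0.1037 + 0.7·0.8963) ≈ 0.0397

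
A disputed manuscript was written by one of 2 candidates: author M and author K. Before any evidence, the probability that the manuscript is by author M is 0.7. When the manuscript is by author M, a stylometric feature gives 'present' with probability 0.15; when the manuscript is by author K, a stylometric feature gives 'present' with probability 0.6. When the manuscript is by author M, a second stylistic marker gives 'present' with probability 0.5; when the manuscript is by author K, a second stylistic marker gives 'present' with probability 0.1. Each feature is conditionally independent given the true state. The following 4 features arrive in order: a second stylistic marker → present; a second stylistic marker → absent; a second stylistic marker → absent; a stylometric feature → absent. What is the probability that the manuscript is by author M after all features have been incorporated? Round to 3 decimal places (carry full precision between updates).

0.884

Each posterior becomes the prior for the next update.
After a second stylistic marker='present': P(author M) = 0.5·0.7000 / (0.5·0.7000 + 0.1·0.3000) ≈ 0.9211
After a second stylistic marker='absent': P(author M) = 0.5·0.9211 / (0.5·0.9211 + 0.9·0.0789) ≈ 0.8663
After a second stylistic marker='absent': P(author M) = 0.5·0.8663 / (0.5·0.8663 + 0.9·0.1337) ≈ 0.7826
After a stylometric feature='absent': P(author M) = 0.85·0.7826 / (0.85·0.7826 + 0.4·0.2174) ≈ 0.8844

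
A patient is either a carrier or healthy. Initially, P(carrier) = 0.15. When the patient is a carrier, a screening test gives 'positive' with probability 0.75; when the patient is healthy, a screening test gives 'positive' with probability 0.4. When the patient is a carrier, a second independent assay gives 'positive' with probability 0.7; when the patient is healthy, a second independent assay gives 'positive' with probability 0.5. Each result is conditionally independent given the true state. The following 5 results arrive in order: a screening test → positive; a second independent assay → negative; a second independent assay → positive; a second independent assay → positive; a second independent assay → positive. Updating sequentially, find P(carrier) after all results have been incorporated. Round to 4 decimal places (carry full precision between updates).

Apply Bayes' rule sequentially, carrying P(carrier) forward.
After a screening test='positive': P(carrier) = 0.75·0.1500 / (0.75·0.1500 + 0.4·0.8500) ≈ 0.2486
After a second independent assay='negative': P(carrier) = 0.3·0.2486 / (0.3·0.2486 + 0.5·0.7514) ≈ 0.1656
After a second independent assay='positive': P(carrier) = 0.7·0.1656 / (0.7·0.1656 + 0.5·0.8344) ≈ 0.2175
After a second independent assay='positive': P(carrier) = 0.7·0.2175 / (0.7·0.2175 + 0.5·0.7825) ≈ 0.2801
After a second independent assay='positive': P(carrier) = 0.7·0.2801 / (0.7·0.2801 + 0.5·0.7199) ≈ 0.3527

0.3527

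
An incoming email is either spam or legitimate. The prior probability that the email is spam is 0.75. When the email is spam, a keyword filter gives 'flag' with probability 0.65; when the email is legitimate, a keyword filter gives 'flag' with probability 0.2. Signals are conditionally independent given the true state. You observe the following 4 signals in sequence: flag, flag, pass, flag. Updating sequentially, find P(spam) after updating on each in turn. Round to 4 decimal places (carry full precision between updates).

After 'flag': P(spam) = 0.65·0.7500 / (0.65·0.7500 + 0.2·0.2500) ≈ 0.9070
After 'flag': P(spam) = 0.65·0.9070 / (0.65·0.9070 + 0.2·0.0930) ≈ 0.9694
After 'pass': P(spam) = 0.35·0.9694 / (0.35·0.9694 + 0.8·0.0306) ≈ 0.9327
After 'flag': P(spam) = 0.65·0.9327 / (0.65·0.9327 + 0.2·0.0673) ≈ 0.9783

0.9783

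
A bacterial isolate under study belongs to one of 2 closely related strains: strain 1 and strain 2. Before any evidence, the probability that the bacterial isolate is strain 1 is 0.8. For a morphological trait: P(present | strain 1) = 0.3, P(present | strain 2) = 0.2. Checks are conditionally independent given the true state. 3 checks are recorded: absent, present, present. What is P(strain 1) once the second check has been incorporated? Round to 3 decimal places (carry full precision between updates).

0.840

Each posterior becomes the prior for the next update.
After 'absent': P(strain 1) = 0.7·0.8000 / (0.7·0.8000 + 0.8·0.2000) ≈ 0.7778
After 'present': P(strain 1) = 0.3·0.7778 / (0.3·0.7778 + 0.2·0.2222) ≈ 0.8400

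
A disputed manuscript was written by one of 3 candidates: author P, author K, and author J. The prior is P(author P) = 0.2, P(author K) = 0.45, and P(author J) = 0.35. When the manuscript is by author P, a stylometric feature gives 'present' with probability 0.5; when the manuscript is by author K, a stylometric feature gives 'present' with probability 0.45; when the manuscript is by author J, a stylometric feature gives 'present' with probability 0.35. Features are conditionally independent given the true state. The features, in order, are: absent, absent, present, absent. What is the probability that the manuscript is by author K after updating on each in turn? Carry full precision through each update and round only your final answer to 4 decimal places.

0.4220

After 'absent': normaliser = 0.5·0.2000 + 0.55·0.4500 + 0.65·0.3500; P(author P) ≈ 0.1739, P(author K) ≈ 0.4304, P(author J) ≈ 0.3957
After 'absent': normaliser = 0.5·0.1739 + 0.55·0.4304 + 0.65·0.3957; P(author P) ≈ 0.1497, P(author K) ≈ 0.4076, P(author J) ≈ 0.4427
After 'present': normaliser = 0.5·0.1497 + 0.45·0.4076 + 0.35·0.4427; P(author P) ≈ 0.1811, P(author K) ≈ 0.4438, P(author J) ≈ 0.3750
After 'absent': normaliser = 0.5·0.1811 + 0.55·0.4438 + 0.65·0.3750; P(author P) ≈ 0.1566, P(author K) ≈ 0.4220, P(author J) ≈ 0.4214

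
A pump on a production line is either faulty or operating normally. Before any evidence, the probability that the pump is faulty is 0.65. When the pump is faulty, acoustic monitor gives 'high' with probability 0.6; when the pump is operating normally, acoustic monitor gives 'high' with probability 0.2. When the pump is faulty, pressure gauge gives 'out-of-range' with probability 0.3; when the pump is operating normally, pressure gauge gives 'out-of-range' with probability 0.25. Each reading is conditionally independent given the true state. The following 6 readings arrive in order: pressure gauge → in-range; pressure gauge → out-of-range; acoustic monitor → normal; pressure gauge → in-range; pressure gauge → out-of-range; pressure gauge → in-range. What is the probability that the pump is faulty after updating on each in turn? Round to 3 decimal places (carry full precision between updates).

0.521

Each posterior becomes the prior for the next update.
After pressure gauge='in-range': P(faulty) = 0.7·0.6500 / (0.7·0.6500 + 0.75·0.3500) ≈ 0.6341
After pressure gauge='out-of-range': P(faulty) = 0.3·0.6341 / (0.3·0.6341 + 0.25·0.3659) ≈ 0.6753
After acoustic monitor='normal': P(faulty) = 0.4·0.6753 / (0.4·0.6753 + 0.8·0.3247) ≈ 0.5098
After pressure gauge='in-range': P(faulty) = 0.7·0.5098 / (0.7·0.5098 + 0.75·0.4902) ≈ 0.4926
After pressure gauge='out-of-range': P(faulty) = 0.3·0.4926 / (0.3·0.4926 + 0.25·0.5074) ≈ 0.5381
After pressure gauge='in-range': P(faulty) = 0.7·0.5381 / (0.7·0.5381 + 0.75·0.4619) ≈ 0.5209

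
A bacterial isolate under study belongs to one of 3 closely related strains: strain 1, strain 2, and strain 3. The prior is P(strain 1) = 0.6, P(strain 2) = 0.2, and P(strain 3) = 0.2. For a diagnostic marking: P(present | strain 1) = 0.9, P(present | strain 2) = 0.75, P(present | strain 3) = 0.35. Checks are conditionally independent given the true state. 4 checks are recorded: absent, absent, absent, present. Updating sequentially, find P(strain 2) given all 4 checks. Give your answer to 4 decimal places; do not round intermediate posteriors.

After 'absent': normaliser = 0.1·0.6000 + 0.25·0.2000 + 0.65·0.2000; P(strain 1) ≈ 0.2500, P(strain 2) ≈ 0.2083, P(strain 3) ≈ 0.5417
After 'absent': normaliser = 0.1·0.2500 + 0.25·0.2083 + 0.65·0.5417; P(strain 1) ≈ 0.0583, P(strain 2) ≈ 0.1214, P(strain 3) ≈ 0.8204
After 'absent': normaliser = 0.1·0.0583 + 0.25·0.1214 + 0.65·0.8204; P(strain 1) ≈ 0.0102, P(strain 2) ≈ 0.0533, P(strain 3) ≈ 0.9365
After 'present': normaliser = 0.9·0.0102 + 0.75·0.0533 + 0.35·0.9365; P(strain 1) ≈ 0.0244, P(strain 2) ≈ 0.1060, P(strain 3) ≈ 0.8696

0.1060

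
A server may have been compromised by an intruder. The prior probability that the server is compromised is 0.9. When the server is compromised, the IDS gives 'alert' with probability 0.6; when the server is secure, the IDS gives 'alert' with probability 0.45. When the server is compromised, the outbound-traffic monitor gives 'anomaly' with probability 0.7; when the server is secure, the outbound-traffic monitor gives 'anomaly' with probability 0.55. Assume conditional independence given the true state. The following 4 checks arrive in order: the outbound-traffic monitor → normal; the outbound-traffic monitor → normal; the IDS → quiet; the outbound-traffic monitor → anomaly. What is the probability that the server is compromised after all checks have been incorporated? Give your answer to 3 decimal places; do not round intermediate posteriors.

After the outbound-traffic monitor='normal': P(compromised) = 0.3·0.9000 / (0.3·0.9000 + 0.45·0.1000) ≈ 0.8571
After the outbound-traffic monitor='normal': P(compromised) = 0.3·0.8571 / (0.3·0.8571 + 0.45·0.1429) ≈ 0.8000
After the IDS='quiet': P(compromised) = 0.4·0.8000 / (0.4·0.8000 + 0.55·0.2000) ≈ 0.7442
After the outbound-traffic monitor='anomaly': P(compromised) = 0.7·0.7442 / (0.7·0.7442 + 0.55·0.2558) ≈ 0.7873

0.787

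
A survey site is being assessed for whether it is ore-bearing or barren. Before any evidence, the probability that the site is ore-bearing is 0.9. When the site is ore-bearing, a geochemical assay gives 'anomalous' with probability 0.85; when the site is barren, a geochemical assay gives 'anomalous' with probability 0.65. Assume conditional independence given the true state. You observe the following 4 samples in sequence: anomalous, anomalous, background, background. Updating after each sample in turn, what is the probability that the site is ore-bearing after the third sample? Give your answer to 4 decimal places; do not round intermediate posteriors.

After 'anomalous': P(ore) = 0.85·0.9000 / (0.85·0.9000 + 0.65·0.1000) ≈ 0.9217
After 'anomalous': P(ore) = 0.85·0.9217 / (0.85·0.9217 + 0.65·0.0783) ≈ 0.9390
After 'background': P(ore) = 0.15·0.9390 / (0.15·0.9390 + 0.35·0.0610) ≈ 0.8684

0.8684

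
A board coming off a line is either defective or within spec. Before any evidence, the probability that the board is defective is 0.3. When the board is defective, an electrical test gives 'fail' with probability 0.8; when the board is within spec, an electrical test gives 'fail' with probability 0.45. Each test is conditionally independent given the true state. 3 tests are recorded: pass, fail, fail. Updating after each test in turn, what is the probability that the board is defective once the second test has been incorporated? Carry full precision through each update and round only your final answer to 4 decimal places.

0.2169

After 'pass': P(defective) = 0.2·0.3000 / (0.2·0.3000 + 0.55·0.7000) ≈ 0.1348
After 'fail': P(defective) = 0.8·0.1348 / (0.8·0.1348 + 0.45·0.8652) ≈ 0.2169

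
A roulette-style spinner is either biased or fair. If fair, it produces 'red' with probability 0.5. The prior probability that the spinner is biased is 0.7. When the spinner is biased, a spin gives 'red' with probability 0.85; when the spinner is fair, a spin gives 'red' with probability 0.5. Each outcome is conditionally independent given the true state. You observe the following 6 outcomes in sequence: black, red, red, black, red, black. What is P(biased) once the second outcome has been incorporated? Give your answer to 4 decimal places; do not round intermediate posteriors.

Apply Bayes' rule sequentially, carrying P(biased) forward.
After 'black': P(biased) = 0.15·0.7000 / (0.15·0.7000 + 0.5·0.3000) ≈ 0.4118
After 'red': P(biased) = 0.85·0.4118 / (0.85·0.4118 + 0.5·0.5882) ≈ 0.5434

0.5434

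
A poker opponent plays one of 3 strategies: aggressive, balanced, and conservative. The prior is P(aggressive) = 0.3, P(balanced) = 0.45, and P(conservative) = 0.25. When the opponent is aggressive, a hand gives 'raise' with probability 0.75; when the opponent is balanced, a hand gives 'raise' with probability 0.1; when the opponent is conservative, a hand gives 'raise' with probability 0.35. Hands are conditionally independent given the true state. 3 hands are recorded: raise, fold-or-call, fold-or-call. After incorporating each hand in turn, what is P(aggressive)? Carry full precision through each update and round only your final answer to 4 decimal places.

0.1607

Apply Bayes' rule sequentially, carrying P(aggressive) forward.
After 'raise': normaliser = 0.75·0.3000 + 0.1·0.4500 + 0.35·0.2500; P(aggressive) ≈ 0.6294, P(balanced) ≈ 0.1259, P(conservative) ≈ 0.2448
After 'fold-or-call': normaliser = 0.25·0.6294 + 0.9·0.1259 + 0.65·0.2448; P(aggressive) ≈ 0.3662, P(balanced) ≈ 0.2636, P(conservative) ≈ 0.3702
After 'fold-or-call': normaliser = 0.25·0.3662 + 0.9·0.2636 + 0.65·0.3702; P(aggressive) ≈ 0.1607, P(balanced) ≈ 0.4167, P(conservative) ≈ 0.4226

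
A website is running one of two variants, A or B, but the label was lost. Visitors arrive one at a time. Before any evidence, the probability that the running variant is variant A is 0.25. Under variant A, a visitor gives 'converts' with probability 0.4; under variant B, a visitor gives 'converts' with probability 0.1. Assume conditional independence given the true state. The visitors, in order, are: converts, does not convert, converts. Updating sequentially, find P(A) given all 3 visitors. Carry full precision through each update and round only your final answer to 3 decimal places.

0.780

After 'converts': P(A) = 0.4·0.2500 / (0.4·0.2500 + 0.1·0.7500) ≈ 0.5714
After 'does not convert': P(A) = 0.6·0.5714 / (0.6·0.5714 + 0.9·0.4286) ≈ 0.4706
After 'converts': P(A) = 0.4·0.4706 / (0.4·0.4706 + 0.1·0.5294) ≈ 0.7805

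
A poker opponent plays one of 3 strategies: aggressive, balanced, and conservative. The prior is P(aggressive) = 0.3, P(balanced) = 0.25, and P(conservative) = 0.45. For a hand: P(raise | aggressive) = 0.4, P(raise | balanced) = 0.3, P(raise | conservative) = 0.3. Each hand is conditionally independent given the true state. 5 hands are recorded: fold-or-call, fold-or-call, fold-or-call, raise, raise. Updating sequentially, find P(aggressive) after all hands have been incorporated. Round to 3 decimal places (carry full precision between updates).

After 'fold-or-call': normaliser = 0.6·0.3000 + 0.7·0.2500 + 0.7·0.4500; P(aggressive) ≈ 0.2687, P(balanced) ≈ 0.2612, P(conservative) ≈ 0.4701
After 'fold-or-call': normaliser = 0.6·0.2687 + 0.7·0.2612 + 0.7·0.4701; P(aggressive) ≈ 0.2395, P(balanced) ≈ 0.2716, P(conservative) ≈ 0.4889
After 'fold-or-call': normaliser = 0.6·0.2395 + 0.7·0.2716 + 0.7·0.4889; P(aggressive) ≈ 0.2125, P(balanced) ≈ 0.2812, P(conservative) ≈ 0.5062
After 'raise': normaliser = 0.4·0.2125 + 0.3·0.2812 + 0.3·0.5062; P(aggressive) ≈ 0.2646, P(balanced) ≈ 0.2626, P(conservative) ≈ 0.4727
After 'raise': normaliser = 0.4·0.2646 + 0.3·0.2626 + 0.3·0.4727; P(aggressive) ≈ 0.3242, P(balanced) ≈ 0.2413, P(conservative) ≈ 0.4344

0.324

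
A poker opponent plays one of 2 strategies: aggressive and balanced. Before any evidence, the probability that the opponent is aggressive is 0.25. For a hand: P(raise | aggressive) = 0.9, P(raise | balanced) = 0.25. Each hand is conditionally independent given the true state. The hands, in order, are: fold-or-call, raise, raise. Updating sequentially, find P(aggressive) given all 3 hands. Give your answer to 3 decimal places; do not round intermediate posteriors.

After 'fold-or-call': P(aggressive) = 0.1·0.2500 / (0.1·0.2500 + 0.75·0.7500) ≈ 0.0426
After 'raise': P(aggressive) = 0.9·0.0426 / (0.9·0.0426 + 0.25·0.9574) ≈ 0.1379
After 'raise': P(aggressive) = 0.9·0.1379 / (0.9·0.1379 + 0.25·0.8621) ≈ 0.3655

0.365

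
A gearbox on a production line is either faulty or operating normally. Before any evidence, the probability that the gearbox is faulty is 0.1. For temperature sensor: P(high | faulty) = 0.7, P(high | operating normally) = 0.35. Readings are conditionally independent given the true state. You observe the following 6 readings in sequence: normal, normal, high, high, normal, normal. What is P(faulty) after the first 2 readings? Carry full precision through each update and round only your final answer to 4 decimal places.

0.0231

After 'normal': P(faulty) = 0.3·0.1000 / (0.3·0.1000 + 0.65·0.9000) ≈ 0.0488
After 'normal': P(faulty) = 0.3·0.0488 / (0.3·0.0488 + 0.65·0.9512) ≈ 0.0231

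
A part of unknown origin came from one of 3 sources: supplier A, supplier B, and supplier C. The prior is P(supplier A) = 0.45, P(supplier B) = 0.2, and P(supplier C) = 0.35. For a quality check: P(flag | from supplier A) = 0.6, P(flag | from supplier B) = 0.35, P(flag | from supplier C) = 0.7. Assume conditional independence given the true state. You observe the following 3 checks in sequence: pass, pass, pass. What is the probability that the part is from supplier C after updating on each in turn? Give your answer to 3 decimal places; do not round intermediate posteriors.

0.101

After 'pass': normaliser = 0.4·0.4500 + 0.65·0.2000 + 0.3·0.3500; P(supplier A) ≈ 0.4337, P(supplier B) ≈ 0.3133, P(supplier C) ≈ 0.2530
After 'pass': normaliser = 0.4·0.4337 + 0.65·0.3133 + 0.3·0.2530; P(supplier A) ≈ 0.3830, P(supplier B) ≈ 0.4495, P(supplier C) ≈ 0.1676
After 'pass': normaliser = 0.4·0.3830 + 0.65·0.4495 + 0.3·0.1676; P(supplier A) ≈ 0.3091, P(supplier B) ≈ 0.5895, P(supplier C) ≈ 0.1014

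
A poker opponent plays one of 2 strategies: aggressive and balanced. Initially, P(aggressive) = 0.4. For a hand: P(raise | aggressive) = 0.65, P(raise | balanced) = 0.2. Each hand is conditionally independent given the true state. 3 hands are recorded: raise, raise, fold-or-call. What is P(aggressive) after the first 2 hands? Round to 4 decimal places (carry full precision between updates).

0.8756

After 'raise': P(aggressive) = 0.65·0.4000 / (0.65·0.4000 + 0.2·0.6000) ≈ 0.6842
After 'raise': P(aggressive) = 0.65·0.6842 / (0.65·0.6842 + 0.2·0.3158) ≈ 0.8756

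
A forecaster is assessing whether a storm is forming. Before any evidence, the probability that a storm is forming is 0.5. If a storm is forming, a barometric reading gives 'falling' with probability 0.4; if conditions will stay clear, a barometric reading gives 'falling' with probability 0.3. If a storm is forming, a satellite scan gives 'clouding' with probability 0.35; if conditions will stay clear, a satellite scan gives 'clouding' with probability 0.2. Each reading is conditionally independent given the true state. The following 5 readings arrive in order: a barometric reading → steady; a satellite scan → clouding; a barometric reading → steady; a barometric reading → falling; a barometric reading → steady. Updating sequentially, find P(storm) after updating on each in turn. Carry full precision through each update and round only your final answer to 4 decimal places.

After a barometric reading='steady': P(storm) = 0.6·0.5000 / (0.6·0.5000 + 0.7·0.5000) ≈ 0.4615
After a satellite scan='clouding': P(storm) = 0.35·0.4615 / (0.35·0.4615 + 0.2·0.5385) ≈ 0.6000
After a barometric reading='steady': P(storm) = 0.6·0.6000 / (0.6·0.6000 + 0.7·0.4000) ≈ 0.5625
After a barometric reading='falling': P(storm) = 0.4·0.5625 / (0.4·0.5625 + 0.3·0.4375) ≈ 0.6316
After a barometric reading='steady': P(storm) = 0.6·0.6316 / (0.6·0.6316 + 0.7·0.3684) ≈ 0.5950

0.5950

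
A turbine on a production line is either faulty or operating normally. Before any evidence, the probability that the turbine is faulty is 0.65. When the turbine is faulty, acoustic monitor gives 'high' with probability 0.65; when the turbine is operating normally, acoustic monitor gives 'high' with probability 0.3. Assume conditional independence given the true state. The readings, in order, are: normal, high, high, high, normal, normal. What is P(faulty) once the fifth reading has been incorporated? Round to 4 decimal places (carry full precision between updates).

0.8252

Apply Bayes' rule sequentially, carrying P(faulty) forward.
After 'normal': P(faulty) = 0.35·0.6500 / (0.35·0.6500 + 0.7·0.3500) ≈ 0.4815
After 'high': P(faulty) = 0.65·0.4815 / (0.65·0.4815 + 0.3·0.5185) ≈ 0.6680
After 'high': P(faulty) = 0.65·0.6680 / (0.65·0.6680 + 0.3·0.3320) ≈ 0.8134
After 'high': P(faulty) = 0.65·0.8134 / (0.65·0.8134 + 0.3·0.1866) ≈ 0.9043
After 'normal': P(faulty) = 0.35·0.9043 / (0.35·0.9043 + 0.7·0.0957) ≈ 0.8252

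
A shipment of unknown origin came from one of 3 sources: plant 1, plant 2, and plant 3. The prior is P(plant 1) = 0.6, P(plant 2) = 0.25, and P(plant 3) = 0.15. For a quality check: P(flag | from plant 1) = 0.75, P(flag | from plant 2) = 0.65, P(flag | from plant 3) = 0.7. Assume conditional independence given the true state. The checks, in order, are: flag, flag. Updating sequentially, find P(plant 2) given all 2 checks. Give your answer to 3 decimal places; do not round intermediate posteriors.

0.204

After 'flag': normaliser = 0.75·0.6000 + 0.65·0.2500 + 0.7·0.1500; P(plant 1) ≈ 0.6272, P(plant 2) ≈ 0.2265, P(plant 3) ≈ 0.1463
After 'flag': normaliser = 0.75·0.6272 + 0.65·0.2265 + 0.7·0.1463; P(plant 1) ≈ 0.6533, P(plant 2) ≈ 0.2045, P(plant 3) ≈ 0.1423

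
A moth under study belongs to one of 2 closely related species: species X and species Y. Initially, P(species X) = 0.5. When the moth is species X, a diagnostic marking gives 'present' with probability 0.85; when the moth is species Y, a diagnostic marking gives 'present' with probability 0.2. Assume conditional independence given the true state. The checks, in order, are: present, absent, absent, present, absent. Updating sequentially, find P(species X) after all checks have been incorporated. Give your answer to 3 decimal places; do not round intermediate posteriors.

Each posterior becomes the prior for the next update.
After 'present': P(species X) = 0.85·0.5000 / (0.85·0.5000 + 0.2·0.5000) ≈ 0.8095
After 'absent': P(species X) = 0.15·0.8095 / (0.15·0.8095 + 0.8·0.1905) ≈ 0.4435
After 'absent': P(species X) = 0.15·0.4435 / (0.15·0.4435 + 0.8·0.5565) ≈ 0.1300
After 'present': P(species X) = 0.85·0.1300 / (0.85·0.1300 + 0.2·0.8700) ≈ 0.3884
After 'absent': P(species X) = 0.15·0.3884 / (0.15·0.3884 + 0.8·0.6116) ≈ 0.1064

0.106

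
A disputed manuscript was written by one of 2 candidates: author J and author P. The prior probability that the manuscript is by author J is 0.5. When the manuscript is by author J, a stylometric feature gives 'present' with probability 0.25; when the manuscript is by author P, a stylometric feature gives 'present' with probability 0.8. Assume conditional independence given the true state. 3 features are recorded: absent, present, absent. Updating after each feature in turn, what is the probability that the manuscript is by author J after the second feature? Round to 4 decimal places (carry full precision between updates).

Each posterior becomes the prior for the next update.
After 'absent': P(author J) = 0.75·0.5000 / (0.75·0.5000 + 0.2·0.5000) ≈ 0.7895
After 'present': P(author J) = 0.25·0.7895 / (0.25·0.7895 + 0.8·0.2105) ≈ 0.5396

0.5396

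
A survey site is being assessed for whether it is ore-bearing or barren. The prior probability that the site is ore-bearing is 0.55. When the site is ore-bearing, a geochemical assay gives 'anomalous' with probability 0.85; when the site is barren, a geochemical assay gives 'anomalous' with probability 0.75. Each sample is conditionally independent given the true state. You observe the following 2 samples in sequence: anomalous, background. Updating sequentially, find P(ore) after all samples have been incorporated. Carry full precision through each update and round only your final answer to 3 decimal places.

After 'anomalous': P(ore) = 0.85·0.5500 / (0.85·0.5500 + 0.75·0.4500) ≈ 0.5807
After 'background': P(ore) = 0.15·0.5807 / (0.15·0.5807 + 0.25·0.4193) ≈ 0.4539

0.454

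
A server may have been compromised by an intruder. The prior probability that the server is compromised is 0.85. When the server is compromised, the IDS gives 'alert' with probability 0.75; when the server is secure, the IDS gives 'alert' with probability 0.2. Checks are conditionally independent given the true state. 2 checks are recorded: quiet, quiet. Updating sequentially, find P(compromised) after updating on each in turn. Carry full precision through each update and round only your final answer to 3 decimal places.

Each posterior becomes the prior for the next update.
After 'quiet': P(compromised) = 0.25·0.8500 / (0.25·0.8500 + 0.8·0.1500) ≈ 0.6391
After 'quiet': P(compromised) = 0.25·0.6391 / (0.25·0.6391 + 0.8·0.3609) ≈ 0.3562

0.356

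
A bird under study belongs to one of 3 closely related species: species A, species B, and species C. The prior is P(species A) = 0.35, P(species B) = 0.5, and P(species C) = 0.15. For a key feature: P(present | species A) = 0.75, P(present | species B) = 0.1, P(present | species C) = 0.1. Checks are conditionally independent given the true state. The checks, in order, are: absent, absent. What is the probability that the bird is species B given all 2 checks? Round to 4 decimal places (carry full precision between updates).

After 'absent': normaliser = 0.25·0.3500 + 0.9·0.5000 + 0.9·0.1500; P(species A) ≈ 0.1301, P(species B) ≈ 0.6691, P(species C) ≈ 0.2007
After 'absent': normaliser = 0.25·0.1301 + 0.9·0.6691 + 0.9·0.2007; P(species A) ≈ 0.0399, P(species B) ≈ 0.7385, P(species C) ≈ 0.2216

0.7385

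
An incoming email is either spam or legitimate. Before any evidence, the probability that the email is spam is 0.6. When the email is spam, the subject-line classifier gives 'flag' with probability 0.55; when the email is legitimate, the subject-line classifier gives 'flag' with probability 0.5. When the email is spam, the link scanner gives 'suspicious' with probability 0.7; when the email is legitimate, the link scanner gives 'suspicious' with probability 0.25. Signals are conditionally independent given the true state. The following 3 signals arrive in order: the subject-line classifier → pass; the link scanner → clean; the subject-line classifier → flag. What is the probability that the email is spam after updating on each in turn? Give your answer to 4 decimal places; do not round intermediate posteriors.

0.3726

After the subject-line classifier='pass': P(spam) = 0.45·0.6000 / (0.45·0.6000 + 0.5·0.4000) ≈ 0.5745
After the link scanner='clean': P(spam) = 0.3·0.5745 / (0.3·0.5745 + 0.75·0.4255) ≈ 0.3506
After the subject-line classifier='flag': P(spam) = 0.55·0.3506 / (0.55·0.3506 + 0.5·0.6494) ≈ 0.3726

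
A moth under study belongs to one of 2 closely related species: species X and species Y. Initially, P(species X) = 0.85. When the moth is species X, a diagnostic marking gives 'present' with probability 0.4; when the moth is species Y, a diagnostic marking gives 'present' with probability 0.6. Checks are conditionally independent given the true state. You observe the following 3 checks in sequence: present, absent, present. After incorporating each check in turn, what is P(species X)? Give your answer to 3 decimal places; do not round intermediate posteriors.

0.791

After 'present': P(species X) = 0.4·0.8500 / (0.4·0.8500 + 0.6·0.1500) ≈ 0.7907
After 'absent': P(species X) = 0.6·0.7907 / (0.6·0.7907 + 0.4·0.2093) ≈ 0.8500
After 'present': P(species X) = 0.4·0.8500 / (0.4·0.8500 + 0.6·0.1500) ≈ 0.7907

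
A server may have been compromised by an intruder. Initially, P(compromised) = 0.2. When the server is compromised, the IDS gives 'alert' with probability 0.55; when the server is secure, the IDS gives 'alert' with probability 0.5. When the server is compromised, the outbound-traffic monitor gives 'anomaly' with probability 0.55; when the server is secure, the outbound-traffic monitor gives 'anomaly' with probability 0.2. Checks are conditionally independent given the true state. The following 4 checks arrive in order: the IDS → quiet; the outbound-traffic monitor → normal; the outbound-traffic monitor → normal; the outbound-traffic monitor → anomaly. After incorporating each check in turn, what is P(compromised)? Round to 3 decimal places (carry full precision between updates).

0.164

After the IDS='quiet': P(compromised) = 0.45·0.2000 / (0.45·0.2000 + 0.5·0.8000) ≈ 0.1837
After the outbound-traffic monitor='normal': P(compromised) = 0.45·0.1837 / (0.45·0.1837 + 0.8·0.8163) ≈ 0.1123
After the outbound-traffic monitor='normal': P(compromised) = 0.45·0.1123 / (0.45·0.1123 + 0.8·0.8877) ≈ 0.0665
After the outbound-traffic monitor='anomaly': P(compromised) = 0.55·0.0665 / (0.55·0.0665 + 0.2·0.9335) ≈ 0.1637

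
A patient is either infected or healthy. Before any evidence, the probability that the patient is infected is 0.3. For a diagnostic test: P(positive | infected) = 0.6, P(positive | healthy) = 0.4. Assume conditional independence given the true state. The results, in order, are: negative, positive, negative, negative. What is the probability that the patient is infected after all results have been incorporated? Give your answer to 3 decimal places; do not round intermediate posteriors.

After 'negative': P(infected) = 0.4·0.3000 / (0.4·0.3000 + 0.6·0.7000) ≈ 0.2222
After 'positive': P(infected) = 0.6·0.2222 / (0.6·0.2222 + 0.4·0.7778) ≈ 0.3000
After 'negative': P(infected) = 0.4·0.3000 / (0.4·0.3000 + 0.6·0.7000) ≈ 0.2222
After 'negative': P(infected) = 0.4·0.2222 / (0.4·0.2222 + 0.6·0.7778) ≈ 0.1600

0.160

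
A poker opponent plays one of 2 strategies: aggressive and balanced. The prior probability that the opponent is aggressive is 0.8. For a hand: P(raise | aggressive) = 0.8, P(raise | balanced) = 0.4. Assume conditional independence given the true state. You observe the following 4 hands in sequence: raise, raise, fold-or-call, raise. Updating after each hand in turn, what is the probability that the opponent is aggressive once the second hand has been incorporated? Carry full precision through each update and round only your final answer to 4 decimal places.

Apply Bayes' rule sequentially, carrying P(aggressive) forward.
After 'raise': P(aggressive) = 0.8·0.8000 / (0.8·0.8000 + 0.4·0.2000) ≈ 0.8889
After 'raise': P(aggressive) = 0.8·0.8889 / (0.8·0.8889 + 0.4·0.1111) ≈ 0.9412

0.9412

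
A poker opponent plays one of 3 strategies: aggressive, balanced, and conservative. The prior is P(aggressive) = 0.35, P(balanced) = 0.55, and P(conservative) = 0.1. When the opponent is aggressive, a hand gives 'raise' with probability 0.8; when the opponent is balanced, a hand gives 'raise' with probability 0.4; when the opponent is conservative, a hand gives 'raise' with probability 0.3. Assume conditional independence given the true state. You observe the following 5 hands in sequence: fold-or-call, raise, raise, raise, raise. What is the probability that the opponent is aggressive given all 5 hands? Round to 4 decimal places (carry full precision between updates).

After 'fold-or-call': normaliser = 0.2·0.3500 + 0.6·0.5500 + 0.7·0.1000; P(aggressive) ≈ 0.1489, P(balanced) ≈ 0.7021, P(conservative) ≈ 0.1489
After 'raise': normaliser = 0.8·0.1489 + 0.4·0.7021 + 0.3·0.1489; P(aggressive) ≈ 0.2679, P(balanced) ≈ 0.6316, P(conservative) ≈ 0.1005
After 'raise': normaliser = 0.8·0.2679 + 0.4·0.6316 + 0.3·0.1005; P(aggressive) ≈ 0.4312, P(balanced) ≈ 0.5082, P(conservative) ≈ 0.0606
After 'raise': normaliser = 0.8·0.4312 + 0.4·0.5082 + 0.3·0.0606; P(aggressive) ≈ 0.6090, P(balanced) ≈ 0.3589, P(conservative) ≈ 0.0321
After 'raise': normaliser = 0.8·0.6090 + 0.4·0.3589 + 0.3·0.0321; P(aggressive) ≈ 0.7608, P(balanced) ≈ 0.2242, P(conservative) ≈ 0.0150

0.7608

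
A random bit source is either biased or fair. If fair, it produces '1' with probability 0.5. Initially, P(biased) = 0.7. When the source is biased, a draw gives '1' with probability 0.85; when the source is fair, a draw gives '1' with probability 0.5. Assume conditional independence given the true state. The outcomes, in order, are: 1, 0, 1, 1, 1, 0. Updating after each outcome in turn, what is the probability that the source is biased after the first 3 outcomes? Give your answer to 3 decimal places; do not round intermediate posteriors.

0.669

Each posterior becomes the prior for the next update.
After '1': P(biased) = 0.85·0.7000 / (0.85·0.7000 + 0.5·0.3000) ≈ 0.7987
After '0': P(biased) = 0.15·0.7987 / (0.15·0.7987 + 0.5·0.2013) ≈ 0.5434
After '1': P(biased) = 0.85·0.5434 / (0.85·0.5434 + 0.5·0.4566) ≈ 0.6692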